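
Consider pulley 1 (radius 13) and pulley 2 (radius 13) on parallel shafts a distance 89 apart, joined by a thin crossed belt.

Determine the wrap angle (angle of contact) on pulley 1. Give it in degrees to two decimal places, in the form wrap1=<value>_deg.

crossed belt: β = asin((r1+r2)/C) = asin(26/89) = 16.9858°
wrap1 = wrap2 = π + 2β = 213.9716°

wrap1=213.97_deg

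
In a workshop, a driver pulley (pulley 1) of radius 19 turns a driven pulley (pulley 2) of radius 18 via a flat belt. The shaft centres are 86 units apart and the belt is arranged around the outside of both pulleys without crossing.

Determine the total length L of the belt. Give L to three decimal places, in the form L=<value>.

L=288.251

open belt: β = asin((r2−r1)/C) = asin(-1/86) = -0.6662°
wrap1 = π − 2β = 181.3325°
wrap2 = π + 2β = 178.6675°
tangent length = C·cosβ = 85.9942
L = r1·wrap1 + r2·wrap2 + 2·C·cosβ = 19·3.1648 + 18·3.1183 + 2·85.9942 = 288.2506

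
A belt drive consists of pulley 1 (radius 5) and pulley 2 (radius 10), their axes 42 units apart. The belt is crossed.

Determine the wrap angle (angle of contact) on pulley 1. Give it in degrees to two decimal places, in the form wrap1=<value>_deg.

wrap1=221.85_deg

crossed belt: β = asin((r1+r2)/C) = asin(15/42) = 20.9248°
wrap1 = wrap2 = π + 2β = 221.8497°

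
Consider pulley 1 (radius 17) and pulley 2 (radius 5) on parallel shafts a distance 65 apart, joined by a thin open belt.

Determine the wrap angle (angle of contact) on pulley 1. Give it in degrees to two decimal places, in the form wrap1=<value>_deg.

wrap1=201.28_deg

open belt: β = asin((r2−r1)/C) = asin(-12/65) = -10.6387°
wrap1 = π − 2β = 201.2774°
wrap2 = π + 2β = 158.7226°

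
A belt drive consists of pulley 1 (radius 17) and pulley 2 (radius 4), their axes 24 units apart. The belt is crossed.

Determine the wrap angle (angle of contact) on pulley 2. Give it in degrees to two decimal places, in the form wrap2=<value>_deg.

crossed belt: β = asin((r1+r2)/C) = asin(21/24) = 61.0450°
wrap1 = wrap2 = π + 2β = 302.0900°

wrap2=302.09_deg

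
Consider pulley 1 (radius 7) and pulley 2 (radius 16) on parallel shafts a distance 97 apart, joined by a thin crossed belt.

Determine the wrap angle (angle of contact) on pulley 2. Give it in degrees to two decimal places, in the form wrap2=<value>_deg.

wrap2=207.43_deg

crossed belt: β = asin((r1+r2)/C) = asin(23/97) = 13.7162°
wrap1 = wrap2 = π + 2β = 207.4325°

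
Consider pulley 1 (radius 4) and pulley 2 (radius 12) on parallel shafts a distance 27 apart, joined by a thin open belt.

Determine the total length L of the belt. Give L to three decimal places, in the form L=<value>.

open belt: β = asin((r2−r1)/C) = asin(8/27) = 17.2353°
wrap1 = π − 2β = 145.5294°
wrap2 = π + 2β = 214.4706°
tangent length = C·cosβ = 25.7876
L = r1·wrap1 + r2·wrap2 + 2·C·cosβ = 4·2.5400 + 12·3.7432 + 2·25.7876 = 106.6537

L=106.654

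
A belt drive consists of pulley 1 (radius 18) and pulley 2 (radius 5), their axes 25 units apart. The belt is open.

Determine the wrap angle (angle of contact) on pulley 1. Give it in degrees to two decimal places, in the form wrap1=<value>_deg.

wrap1=242.66_deg

open belt: β = asin((r2−r1)/C) = asin(-13/25) = -31.3323°
wrap1 = π − 2β = 242.6645°
wrap2 = π + 2β = 117.3355°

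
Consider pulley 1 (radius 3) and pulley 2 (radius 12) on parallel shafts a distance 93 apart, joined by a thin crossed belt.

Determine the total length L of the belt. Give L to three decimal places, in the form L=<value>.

crossed belt: β = asin((r1+r2)/C) = asin(15/93) = 9.2818°
wrap1 = wrap2 = π + 2β = 198.5636°
tangent length = C·cosβ = 91.7824
L = (r1+r2)·wrap + 2·C·cosβ = 15·3.4656 + 2·91.7824 = 235.5485

L=235.549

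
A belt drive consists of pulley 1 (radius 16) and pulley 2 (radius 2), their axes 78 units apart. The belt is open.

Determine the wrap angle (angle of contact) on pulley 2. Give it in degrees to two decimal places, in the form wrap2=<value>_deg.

open belt: β = asin((r2−r1)/C) = asin(-14/78) = -10.3399°
wrap1 = π − 2β = 200.6798°
wrap2 = π + 2β = 159.3202°

wrap2=159.32_deg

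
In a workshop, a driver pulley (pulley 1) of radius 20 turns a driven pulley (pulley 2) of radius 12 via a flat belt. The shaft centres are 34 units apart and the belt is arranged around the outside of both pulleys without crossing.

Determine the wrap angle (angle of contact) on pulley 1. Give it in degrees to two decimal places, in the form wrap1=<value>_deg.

wrap1=207.22_deg

open belt: β = asin((r2−r1)/C) = asin(-8/34) = -13.6090°
wrap1 = π − 2β = 207.2179°
wrap2 = π + 2β = 152.7821°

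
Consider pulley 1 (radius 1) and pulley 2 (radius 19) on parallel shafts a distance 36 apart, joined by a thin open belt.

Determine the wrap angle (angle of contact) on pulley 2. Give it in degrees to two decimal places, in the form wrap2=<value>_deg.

wrap2=240.00_deg

open belt: β = asin((r2−r1)/C) = asin(18/36) = 30.0000°
wrap1 = π − 2β = 120.0000°
wrap2 = π + 2β = 240.0000°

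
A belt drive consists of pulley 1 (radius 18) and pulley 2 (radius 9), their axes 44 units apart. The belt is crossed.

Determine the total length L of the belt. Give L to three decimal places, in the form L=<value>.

L=189.982

crossed belt: β = asin((r1+r2)/C) = asin(27/44) = 37.8529°
wrap1 = wrap2 = π + 2β = 255.7058°
tangent length = C·cosβ = 34.7419
L = (r1+r2)·wrap + 2·C·cosβ = 27·4.4629 + 2·34.7419 = 189.9823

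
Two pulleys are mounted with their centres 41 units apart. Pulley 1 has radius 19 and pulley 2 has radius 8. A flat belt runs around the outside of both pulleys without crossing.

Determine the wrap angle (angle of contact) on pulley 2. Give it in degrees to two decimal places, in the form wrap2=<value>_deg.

open belt: β = asin((r2−r1)/C) = asin(-11/41) = -15.5627°
wrap1 = π − 2β = 211.1254°
wrap2 = π + 2β = 148.8746°

wrap2=148.87_deg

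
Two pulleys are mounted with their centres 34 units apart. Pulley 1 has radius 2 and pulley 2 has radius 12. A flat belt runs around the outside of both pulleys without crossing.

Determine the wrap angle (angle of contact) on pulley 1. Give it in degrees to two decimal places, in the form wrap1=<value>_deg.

open belt: β = asin((r2−r1)/C) = asin(10/34) = 17.1046°
wrap1 = π − 2β = 145.7907°
wrap2 = π + 2β = 214.2093°

wrap1=145.79_deg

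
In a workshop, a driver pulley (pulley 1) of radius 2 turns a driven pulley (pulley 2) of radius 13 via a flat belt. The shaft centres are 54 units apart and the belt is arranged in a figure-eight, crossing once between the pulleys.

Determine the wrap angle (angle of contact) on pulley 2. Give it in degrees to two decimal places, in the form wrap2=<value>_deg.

wrap2=212.26_deg

crossed belt: β = asin((r1+r2)/C) = asin(15/54) = 16.1276°
wrap1 = wrap2 = π + 2β = 212.2552°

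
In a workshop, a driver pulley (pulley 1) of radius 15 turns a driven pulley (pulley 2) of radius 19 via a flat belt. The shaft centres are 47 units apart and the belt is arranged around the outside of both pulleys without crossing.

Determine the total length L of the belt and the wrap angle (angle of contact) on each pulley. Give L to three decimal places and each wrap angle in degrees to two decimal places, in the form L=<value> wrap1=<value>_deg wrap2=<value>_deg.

open belt: β = asin((r2−r1)/C) = asin(4/47) = 4.8821°
wrap1 = π − 2β = 170.2357°
wrap2 = π + 2β = 189.7643°
tangent length = C·cosβ = 46.8295
L = r1·wrap1 + r2·wrap2 + 2·C·cosβ = 15·2.9712 + 19·3.3120 + 2·46.8295 = 201.1548

L=201.155 wrap1=170.24_deg wrap2=189.76_deg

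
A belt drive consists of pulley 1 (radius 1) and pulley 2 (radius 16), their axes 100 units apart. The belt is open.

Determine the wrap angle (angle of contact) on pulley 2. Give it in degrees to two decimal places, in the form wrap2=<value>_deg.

wrap2=197.25_deg

open belt: β = asin((r2−r1)/C) = asin(15/100) = 8.6269°
wrap1 = π − 2β = 162.7461°
wrap2 = π + 2β = 197.2539°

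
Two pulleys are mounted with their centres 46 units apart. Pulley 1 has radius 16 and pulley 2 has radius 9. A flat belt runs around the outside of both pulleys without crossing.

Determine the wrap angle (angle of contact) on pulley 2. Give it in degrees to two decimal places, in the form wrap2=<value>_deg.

open belt: β = asin((r2−r1)/C) = asin(-7/46) = -8.7529°
wrap1 = π − 2β = 197.5059°
wrap2 = π + 2β = 162.4941°

wrap2=162.49_deg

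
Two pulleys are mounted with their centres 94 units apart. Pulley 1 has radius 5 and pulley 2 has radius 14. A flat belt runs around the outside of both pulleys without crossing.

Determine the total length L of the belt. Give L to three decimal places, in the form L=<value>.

L=248.553

open belt: β = asin((r2−r1)/C) = asin(9/94) = 5.4942°
wrap1 = π − 2β = 169.0116°
wrap2 = π + 2β = 190.9884°
tangent length = C·cosβ = 93.5682
L = r1·wrap1 + r2·wrap2 + 2·C·cosβ = 5·2.9498 + 14·3.3334 + 2·93.5682 = 248.5526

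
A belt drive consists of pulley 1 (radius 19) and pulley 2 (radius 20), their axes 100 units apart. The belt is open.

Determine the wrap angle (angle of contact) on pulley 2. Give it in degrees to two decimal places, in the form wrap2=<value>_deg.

wrap2=181.15_deg

open belt: β = asin((r2−r1)/C) = asin(1/100) = 0.5730°
wrap1 = π − 2β = 178.8541°
wrap2 = π + 2β = 181.1459°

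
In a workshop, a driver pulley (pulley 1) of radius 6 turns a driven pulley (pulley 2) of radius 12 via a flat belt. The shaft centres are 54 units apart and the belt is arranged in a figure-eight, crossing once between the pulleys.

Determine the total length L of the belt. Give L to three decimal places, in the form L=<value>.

crossed belt: β = asin((r1+r2)/C) = asin(18/54) = 19.4712°
wrap1 = wrap2 = π + 2β = 218.9424°
tangent length = C·cosβ = 50.9117
L = (r1+r2)·wrap + 2·C·cosβ = 18·3.8213 + 2·50.9117 = 170.6062

L=170.606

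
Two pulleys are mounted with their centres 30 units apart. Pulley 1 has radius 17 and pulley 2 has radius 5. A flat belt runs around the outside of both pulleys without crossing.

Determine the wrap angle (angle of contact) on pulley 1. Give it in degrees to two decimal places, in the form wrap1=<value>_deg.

wrap1=227.16_deg

open belt: β = asin((r2−r1)/C) = asin(-12/30) = -23.5782°
wrap1 = π − 2β = 227.1564°
wrap2 = π + 2β = 132.8436°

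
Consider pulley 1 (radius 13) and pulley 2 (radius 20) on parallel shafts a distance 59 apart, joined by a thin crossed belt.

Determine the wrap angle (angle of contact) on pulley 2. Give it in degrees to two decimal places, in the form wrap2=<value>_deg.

crossed belt: β = asin((r1+r2)/C) = asin(33/59) = 34.0089°
wrap1 = wrap2 = π + 2β = 248.0178°

wrap2=248.02_deg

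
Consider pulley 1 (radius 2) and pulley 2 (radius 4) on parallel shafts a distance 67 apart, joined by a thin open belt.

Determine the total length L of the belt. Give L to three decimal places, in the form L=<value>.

L=152.909

open belt: β = asin((r2−r1)/C) = asin(2/67) = 1.7106°
wrap1 = π − 2β = 176.5788°
wrap2 = π + 2β = 183.4212°
tangent length = C·cosβ = 66.9701
L = r1·wrap1 + r2·wrap2 + 2·C·cosβ = 2·3.0819 + 4·3.2013 + 2·66.9701 = 152.9093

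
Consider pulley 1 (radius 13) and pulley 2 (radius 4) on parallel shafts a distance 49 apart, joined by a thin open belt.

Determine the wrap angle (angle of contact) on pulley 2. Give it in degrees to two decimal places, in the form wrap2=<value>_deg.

open belt: β = asin((r2−r1)/C) = asin(-9/49) = -10.5838°
wrap1 = π − 2β = 201.1676°
wrap2 = π + 2β = 158.8324°

wrap2=158.83_deg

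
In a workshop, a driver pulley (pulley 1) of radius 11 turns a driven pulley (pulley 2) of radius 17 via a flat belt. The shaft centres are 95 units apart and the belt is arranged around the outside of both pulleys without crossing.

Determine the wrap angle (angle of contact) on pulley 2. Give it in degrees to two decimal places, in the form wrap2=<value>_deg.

open belt: β = asin((r2−r1)/C) = asin(6/95) = 3.6211°
wrap1 = π − 2β = 172.7578°
wrap2 = π + 2β = 187.2422°

wrap2=187.24_deg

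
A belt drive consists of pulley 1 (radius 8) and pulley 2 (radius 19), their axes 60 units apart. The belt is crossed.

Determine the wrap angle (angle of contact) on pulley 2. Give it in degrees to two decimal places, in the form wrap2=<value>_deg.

wrap2=233.49_deg

crossed belt: β = asin((r1+r2)/C) = asin(27/60) = 26.7437°
wrap1 = wrap2 = π + 2β = 233.4874°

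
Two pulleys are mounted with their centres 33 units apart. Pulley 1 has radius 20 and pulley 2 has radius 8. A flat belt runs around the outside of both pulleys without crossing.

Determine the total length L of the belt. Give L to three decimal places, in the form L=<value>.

L=158.378

open belt: β = asin((r2−r1)/C) = asin(-12/33) = -21.3237°
wrap1 = π − 2β = 222.6474°
wrap2 = π + 2β = 137.3526°
tangent length = C·cosβ = 30.7409
L = r1·wrap1 + r2·wrap2 + 2·C·cosβ = 20·3.8859 + 8·2.3973 + 2·30.7409 = 158.3783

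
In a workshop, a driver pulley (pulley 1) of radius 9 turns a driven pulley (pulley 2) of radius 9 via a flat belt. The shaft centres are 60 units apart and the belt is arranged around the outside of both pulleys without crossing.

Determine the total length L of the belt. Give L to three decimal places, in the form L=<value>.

open belt: β = asin((r2−r1)/C) = asin(0/60) = 0.0000°
wrap1 = π − 2β = 180.0000°
wrap2 = π + 2β = 180.0000°
tangent length = C·cosβ = 60.0000
L = r1·wrap1 + r2·wrap2 + 2·C·cosβ = 9·3.1416 + 9·3.1416 + 2·60.0000 = 176.5487

L=176.549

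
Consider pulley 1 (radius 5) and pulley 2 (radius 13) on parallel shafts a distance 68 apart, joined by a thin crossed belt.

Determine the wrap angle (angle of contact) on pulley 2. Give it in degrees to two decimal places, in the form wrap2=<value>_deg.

wrap2=210.70_deg

crossed belt: β = asin((r1+r2)/C) = asin(18/68) = 15.3495°
wrap1 = wrap2 = π + 2β = 210.6990°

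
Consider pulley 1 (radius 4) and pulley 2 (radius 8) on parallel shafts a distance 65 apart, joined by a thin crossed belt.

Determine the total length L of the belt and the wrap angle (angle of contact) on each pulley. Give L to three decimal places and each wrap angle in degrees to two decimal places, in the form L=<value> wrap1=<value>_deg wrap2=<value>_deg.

crossed belt: β = asin((r1+r2)/C) = asin(12/65) = 10.6387°
wrap1 = wrap2 = π + 2β = 201.2774°
tangent length = C·cosβ = 63.8827
L = (r1+r2)·wrap + 2·C·cosβ = 12·3.5130 + 2·63.8827 = 169.9209

L=169.921 wrap1=201.28_deg wrap2=201.28_deg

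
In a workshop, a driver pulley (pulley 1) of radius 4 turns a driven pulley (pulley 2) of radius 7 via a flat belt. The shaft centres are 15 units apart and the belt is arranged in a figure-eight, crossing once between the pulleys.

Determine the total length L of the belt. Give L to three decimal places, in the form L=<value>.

L=73.064

crossed belt: β = asin((r1+r2)/C) = asin(11/15) = 47.1666°
wrap1 = wrap2 = π + 2β = 274.3331°
tangent length = C·cosβ = 10.1980
L = (r1+r2)·wrap + 2·C·cosβ = 11·4.7880 + 2·10.1980 = 73.0643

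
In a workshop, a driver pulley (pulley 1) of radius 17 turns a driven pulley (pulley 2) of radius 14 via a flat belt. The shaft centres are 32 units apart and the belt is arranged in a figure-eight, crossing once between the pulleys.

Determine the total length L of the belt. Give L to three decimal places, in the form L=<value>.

crossed belt: β = asin((r1+r2)/C) = asin(31/32) = 75.6385°
wrap1 = wrap2 = π + 2β = 331.2770°
tangent length = C·cosβ = 7.9373
L = (r1+r2)·wrap + 2·C·cosβ = 31·5.7819 + 2·7.9373 = 195.1126

L=195.113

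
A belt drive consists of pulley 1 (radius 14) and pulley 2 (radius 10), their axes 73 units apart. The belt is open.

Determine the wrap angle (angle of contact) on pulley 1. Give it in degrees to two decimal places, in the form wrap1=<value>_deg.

open belt: β = asin((r2−r1)/C) = asin(-4/73) = -3.1411°
wrap1 = π − 2β = 186.2821°
wrap2 = π + 2β = 173.7179°

wrap1=186.28_deg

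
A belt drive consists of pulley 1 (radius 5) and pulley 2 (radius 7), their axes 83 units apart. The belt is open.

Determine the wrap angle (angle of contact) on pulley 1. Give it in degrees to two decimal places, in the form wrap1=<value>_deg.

open belt: β = asin((r2−r1)/C) = asin(2/83) = 1.3808°
wrap1 = π − 2β = 177.2385°
wrap2 = π + 2β = 182.7615°

wrap1=177.24_deg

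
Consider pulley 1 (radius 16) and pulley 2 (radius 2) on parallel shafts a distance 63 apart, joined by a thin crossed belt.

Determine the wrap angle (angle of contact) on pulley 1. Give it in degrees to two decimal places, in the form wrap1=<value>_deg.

wrap1=213.20_deg

crossed belt: β = asin((r1+r2)/C) = asin(18/63) = 16.6015°
wrap1 = wrap2 = π + 2β = 213.2031°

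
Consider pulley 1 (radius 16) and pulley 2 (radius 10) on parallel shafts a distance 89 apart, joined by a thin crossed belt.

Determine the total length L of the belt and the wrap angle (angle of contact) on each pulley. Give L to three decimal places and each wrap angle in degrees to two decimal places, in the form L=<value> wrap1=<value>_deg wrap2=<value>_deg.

L=267.332 wrap1=213.97_deg wrap2=213.97_deg

crossed belt: β = asin((r1+r2)/C) = asin(26/89) = 16.9858°
wrap1 = wrap2 = π + 2β = 213.9716°
tangent length = C·cosβ = 85.1176
L = (r1+r2)·wrap + 2·C·cosβ = 26·3.7345 + 2·85.1176 = 267.3324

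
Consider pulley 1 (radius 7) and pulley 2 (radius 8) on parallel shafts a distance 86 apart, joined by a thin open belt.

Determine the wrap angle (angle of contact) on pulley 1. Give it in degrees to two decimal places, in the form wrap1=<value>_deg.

open belt: β = asin((r2−r1)/C) = asin(1/86) = 0.6662°
wrap1 = π − 2β = 178.6675°
wrap2 = π + 2β = 181.3325°

wrap1=178.67_deg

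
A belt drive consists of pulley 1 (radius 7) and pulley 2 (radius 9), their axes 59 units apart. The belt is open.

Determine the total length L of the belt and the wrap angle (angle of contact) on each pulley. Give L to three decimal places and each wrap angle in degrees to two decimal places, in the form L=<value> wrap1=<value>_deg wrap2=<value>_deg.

open belt: β = asin((r2−r1)/C) = asin(2/59) = 1.9426°
wrap1 = π − 2β = 176.1148°
wrap2 = π + 2β = 183.8852°
tangent length = C·cosβ = 58.9661
L = r1·wrap1 + r2·wrap2 + 2·C·cosβ = 7·3.0738 + 9·3.2094 + 2·58.9661 = 168.3333

L=168.333 wrap1=176.11_deg wrap2=183.89_deg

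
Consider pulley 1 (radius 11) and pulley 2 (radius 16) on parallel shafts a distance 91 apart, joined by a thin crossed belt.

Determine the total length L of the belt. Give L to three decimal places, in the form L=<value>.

L=274.894

crossed belt: β = asin((r1+r2)/C) = asin(27/91) = 17.2597°
wrap1 = wrap2 = π + 2β = 214.5194°
tangent length = C·cosβ = 86.9022
L = (r1+r2)·wrap + 2·C·cosβ = 27·3.7441 + 2·86.9022 = 274.8944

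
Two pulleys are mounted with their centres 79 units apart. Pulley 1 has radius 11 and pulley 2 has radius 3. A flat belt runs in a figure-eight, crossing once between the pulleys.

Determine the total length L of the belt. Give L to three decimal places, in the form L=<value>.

crossed belt: β = asin((r1+r2)/C) = asin(14/79) = 10.2076°
wrap1 = wrap2 = π + 2β = 200.4152°
tangent length = C·cosβ = 77.7496
L = (r1+r2)·wrap + 2·C·cosβ = 14·3.4979 + 2·77.7496 = 204.4699

L=204.470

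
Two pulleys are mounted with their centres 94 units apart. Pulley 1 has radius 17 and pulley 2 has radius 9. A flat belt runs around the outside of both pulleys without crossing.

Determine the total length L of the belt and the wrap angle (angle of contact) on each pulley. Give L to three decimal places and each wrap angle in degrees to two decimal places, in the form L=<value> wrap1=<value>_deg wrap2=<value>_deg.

L=270.363 wrap1=189.76_deg wrap2=170.24_deg

open belt: β = asin((r2−r1)/C) = asin(-8/94) = -4.8821°
wrap1 = π − 2β = 189.7643°
wrap2 = π + 2β = 170.2357°
tangent length = C·cosβ = 93.6590
L = r1·wrap1 + r2·wrap2 + 2·C·cosβ = 17·3.3120 + 9·2.9712 + 2·93.6590 = 270.3627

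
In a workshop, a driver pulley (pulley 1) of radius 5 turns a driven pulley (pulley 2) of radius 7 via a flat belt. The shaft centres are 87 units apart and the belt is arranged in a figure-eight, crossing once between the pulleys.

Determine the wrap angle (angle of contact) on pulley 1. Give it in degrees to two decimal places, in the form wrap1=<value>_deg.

crossed belt: β = asin((r1+r2)/C) = asin(12/87) = 7.9281°
wrap1 = wrap2 = π + 2β = 195.8563°

wrap1=195.86_deg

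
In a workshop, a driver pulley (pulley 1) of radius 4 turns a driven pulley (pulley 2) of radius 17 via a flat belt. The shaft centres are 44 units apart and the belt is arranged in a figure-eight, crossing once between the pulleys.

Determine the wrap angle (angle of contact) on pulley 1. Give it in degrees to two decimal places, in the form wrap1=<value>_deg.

wrap1=237.01_deg

crossed belt: β = asin((r1+r2)/C) = asin(21/44) = 28.5074°
wrap1 = wrap2 = π + 2β = 237.0149°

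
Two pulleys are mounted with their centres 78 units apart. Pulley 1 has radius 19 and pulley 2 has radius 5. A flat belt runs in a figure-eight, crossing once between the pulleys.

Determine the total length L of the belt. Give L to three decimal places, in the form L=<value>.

L=238.843

crossed belt: β = asin((r1+r2)/C) = asin(24/78) = 17.9202°
wrap1 = wrap2 = π + 2β = 215.8404°
tangent length = C·cosβ = 74.2159
L = (r1+r2)·wrap + 2·C·cosβ = 24·3.7671 + 2·74.2159 = 238.8428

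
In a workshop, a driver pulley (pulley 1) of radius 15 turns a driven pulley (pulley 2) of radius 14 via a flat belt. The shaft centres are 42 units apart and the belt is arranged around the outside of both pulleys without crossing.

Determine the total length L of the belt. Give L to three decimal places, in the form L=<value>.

open belt: β = asin((r2−r1)/C) = asin(-1/42) = -1.3643°
wrap1 = π − 2β = 182.7286°
wrap2 = π + 2β = 177.2714°
tangent length = C·cosβ = 41.9881
L = r1·wrap1 + r2·wrap2 + 2·C·cosβ = 15·3.1892 + 14·3.0940 + 2·41.9881 = 175.1300

L=175.130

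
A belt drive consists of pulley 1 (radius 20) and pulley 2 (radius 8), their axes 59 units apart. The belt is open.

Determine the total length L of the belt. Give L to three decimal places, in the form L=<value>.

L=208.414

open belt: β = asin((r2−r1)/C) = asin(-12/59) = -11.7353°
wrap1 = π − 2β = 203.4705°
wrap2 = π + 2β = 156.5295°
tangent length = C·cosβ = 57.7668
L = r1·wrap1 + r2·wrap2 + 2·C·cosβ = 20·3.5512 + 8·2.7320 + 2·57.7668 = 208.4138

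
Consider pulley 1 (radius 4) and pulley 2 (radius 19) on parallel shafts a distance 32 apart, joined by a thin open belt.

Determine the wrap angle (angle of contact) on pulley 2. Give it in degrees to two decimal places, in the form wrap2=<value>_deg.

open belt: β = asin((r2−r1)/C) = asin(15/32) = 27.9532°
wrap1 = π − 2β = 124.0936°
wrap2 = π + 2β = 235.9064°

wrap2=235.91_deg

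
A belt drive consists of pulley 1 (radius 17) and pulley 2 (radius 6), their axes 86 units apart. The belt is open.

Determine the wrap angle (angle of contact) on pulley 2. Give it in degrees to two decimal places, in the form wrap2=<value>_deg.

wrap2=165.30_deg

open belt: β = asin((r2−r1)/C) = asin(-11/86) = -7.3487°
wrap1 = π − 2β = 194.6973°
wrap2 = π + 2β = 165.3027°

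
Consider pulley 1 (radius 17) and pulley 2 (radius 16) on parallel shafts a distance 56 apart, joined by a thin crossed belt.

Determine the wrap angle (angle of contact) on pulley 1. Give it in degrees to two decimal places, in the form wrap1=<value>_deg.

crossed belt: β = asin((r1+r2)/C) = asin(33/56) = 36.1063°
wrap1 = wrap2 = π + 2β = 252.2127°

wrap1=252.21_deg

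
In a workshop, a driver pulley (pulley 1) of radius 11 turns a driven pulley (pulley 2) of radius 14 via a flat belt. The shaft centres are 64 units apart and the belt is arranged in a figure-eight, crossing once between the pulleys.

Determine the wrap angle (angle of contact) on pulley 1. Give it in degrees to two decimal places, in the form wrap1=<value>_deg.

wrap1=225.99_deg

crossed belt: β = asin((r1+r2)/C) = asin(25/64) = 22.9934°
wrap1 = wrap2 = π + 2β = 225.9868°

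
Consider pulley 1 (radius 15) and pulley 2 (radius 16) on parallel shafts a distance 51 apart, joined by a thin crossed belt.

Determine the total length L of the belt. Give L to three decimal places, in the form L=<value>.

L=218.890

crossed belt: β = asin((r1+r2)/C) = asin(31/51) = 37.4337°
wrap1 = wrap2 = π + 2β = 254.8674°
tangent length = C·cosβ = 40.4969
L = (r1+r2)·wrap + 2·C·cosβ = 31·4.4483 + 2·40.4969 = 218.8904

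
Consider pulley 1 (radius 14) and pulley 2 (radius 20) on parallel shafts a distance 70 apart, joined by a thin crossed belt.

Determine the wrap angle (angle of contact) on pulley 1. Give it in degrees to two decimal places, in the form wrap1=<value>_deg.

wrap1=238.12_deg

crossed belt: β = asin((r1+r2)/C) = asin(34/70) = 29.0593°
wrap1 = wrap2 = π + 2β = 238.1186°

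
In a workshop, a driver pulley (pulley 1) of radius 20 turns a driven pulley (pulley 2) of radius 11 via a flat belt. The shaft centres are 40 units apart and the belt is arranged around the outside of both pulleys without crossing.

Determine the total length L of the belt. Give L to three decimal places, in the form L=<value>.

L=179.423

open belt: β = asin((r2−r1)/C) = asin(-9/40) = -13.0029°
wrap1 = π − 2β = 206.0058°
wrap2 = π + 2β = 153.9942°
tangent length = C·cosβ = 38.9744
L = r1·wrap1 + r2·wrap2 + 2·C·cosβ = 20·3.5955 + 11·2.6877 + 2·38.9744 = 179.4230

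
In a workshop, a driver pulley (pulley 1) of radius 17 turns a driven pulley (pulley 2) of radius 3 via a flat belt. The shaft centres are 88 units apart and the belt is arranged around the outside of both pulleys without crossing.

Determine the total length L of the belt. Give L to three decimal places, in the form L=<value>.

L=241.064

open belt: β = asin((r2−r1)/C) = asin(-14/88) = -9.1541°
wrap1 = π − 2β = 198.3083°
wrap2 = π + 2β = 161.6917°
tangent length = C·cosβ = 86.8792
L = r1·wrap1 + r2·wrap2 + 2·C·cosβ = 17·3.4611 + 3·2.8221 + 2·86.8792 = 241.0639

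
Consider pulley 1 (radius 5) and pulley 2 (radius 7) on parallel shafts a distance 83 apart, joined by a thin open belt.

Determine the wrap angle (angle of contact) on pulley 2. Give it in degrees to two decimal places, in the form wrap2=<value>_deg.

wrap2=182.76_deg

open belt: β = asin((r2−r1)/C) = asin(2/83) = 1.3808°
wrap1 = π − 2β = 177.2385°
wrap2 = π + 2β = 182.7615°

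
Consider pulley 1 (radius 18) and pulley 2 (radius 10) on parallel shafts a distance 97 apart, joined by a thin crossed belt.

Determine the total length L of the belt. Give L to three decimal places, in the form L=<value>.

L=290.105

crossed belt: β = asin((r1+r2)/C) = asin(28/97) = 16.7777°
wrap1 = wrap2 = π + 2β = 213.5555°
tangent length = C·cosβ = 92.8709
L = (r1+r2)·wrap + 2·C·cosβ = 28·3.7272 + 2·92.8709 = 290.1046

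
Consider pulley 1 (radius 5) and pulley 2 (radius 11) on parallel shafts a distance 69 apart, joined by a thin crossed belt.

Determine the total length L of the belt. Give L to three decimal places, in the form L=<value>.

crossed belt: β = asin((r1+r2)/C) = asin(16/69) = 13.4080°
wrap1 = wrap2 = π + 2β = 206.8160°
tangent length = C·cosβ = 67.1193
L = (r1+r2)·wrap + 2·C·cosβ = 16·3.6096 + 2·67.1193 = 191.9925

L=191.993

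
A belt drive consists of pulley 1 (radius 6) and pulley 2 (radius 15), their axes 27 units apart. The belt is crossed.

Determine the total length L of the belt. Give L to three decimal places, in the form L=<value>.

L=137.342

crossed belt: β = asin((r1+r2)/C) = asin(21/27) = 51.0576°
wrap1 = wrap2 = π + 2β = 282.1151°
tangent length = C·cosβ = 16.9706
L = (r1+r2)·wrap + 2·C·cosβ = 21·4.9238 + 2·16.9706 = 137.3417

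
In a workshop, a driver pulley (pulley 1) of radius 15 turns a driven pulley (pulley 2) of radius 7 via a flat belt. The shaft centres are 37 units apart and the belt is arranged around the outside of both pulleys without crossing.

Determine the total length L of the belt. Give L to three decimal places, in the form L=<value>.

open belt: β = asin((r2−r1)/C) = asin(-8/37) = -12.4869°
wrap1 = π − 2β = 204.9738°
wrap2 = π + 2β = 155.0262°
tangent length = C·cosβ = 36.1248
L = r1·wrap1 + r2·wrap2 + 2·C·cosβ = 15·3.5775 + 7·2.7057 + 2·36.1248 = 144.8516

L=144.852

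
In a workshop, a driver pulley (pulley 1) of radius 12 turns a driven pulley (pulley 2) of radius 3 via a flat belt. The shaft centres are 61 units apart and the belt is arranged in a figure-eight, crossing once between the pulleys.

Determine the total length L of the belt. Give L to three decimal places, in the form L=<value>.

L=172.831

crossed belt: β = asin((r1+r2)/C) = asin(15/61) = 14.2351°
wrap1 = wrap2 = π + 2β = 208.4702°
tangent length = C·cosβ = 59.1270
L = (r1+r2)·wrap + 2·C·cosβ = 15·3.6385 + 2·59.1270 = 172.8313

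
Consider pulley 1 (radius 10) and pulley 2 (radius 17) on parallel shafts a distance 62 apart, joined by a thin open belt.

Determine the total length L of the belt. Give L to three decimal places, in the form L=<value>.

open belt: β = asin((r2−r1)/C) = asin(7/62) = 6.4827°
wrap1 = π − 2β = 167.0346°
wrap2 = π + 2β = 192.9654°
tangent length = C·cosβ = 61.6036
L = r1·wrap1 + r2·wrap2 + 2·C·cosβ = 10·2.9153 + 17·3.3679 + 2·61.6036 = 209.6142

L=209.614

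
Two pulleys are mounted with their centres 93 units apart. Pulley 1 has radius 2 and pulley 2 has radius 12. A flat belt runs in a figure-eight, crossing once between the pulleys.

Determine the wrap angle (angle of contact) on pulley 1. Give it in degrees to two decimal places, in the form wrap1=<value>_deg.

crossed belt: β = asin((r1+r2)/C) = asin(14/93) = 8.6581°
wrap1 = wrap2 = π + 2β = 197.3162°

wrap1=197.32_deg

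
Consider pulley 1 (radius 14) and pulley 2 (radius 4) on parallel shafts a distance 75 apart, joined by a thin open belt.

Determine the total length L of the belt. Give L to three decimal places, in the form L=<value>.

L=207.884

open belt: β = asin((r2−r1)/C) = asin(-10/75) = -7.6623°
wrap1 = π − 2β = 195.3245°
wrap2 = π + 2β = 164.6755°
tangent length = C·cosβ = 74.3303
L = r1·wrap1 + r2·wrap2 + 2·C·cosβ = 14·3.4091 + 4·2.8741 + 2·74.3303 = 207.8840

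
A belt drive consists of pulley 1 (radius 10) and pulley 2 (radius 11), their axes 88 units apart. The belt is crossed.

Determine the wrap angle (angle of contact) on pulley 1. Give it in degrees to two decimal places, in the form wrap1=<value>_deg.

crossed belt: β = asin((r1+r2)/C) = asin(21/88) = 13.8061°
wrap1 = wrap2 = π + 2β = 207.6121°

wrap1=207.61_deg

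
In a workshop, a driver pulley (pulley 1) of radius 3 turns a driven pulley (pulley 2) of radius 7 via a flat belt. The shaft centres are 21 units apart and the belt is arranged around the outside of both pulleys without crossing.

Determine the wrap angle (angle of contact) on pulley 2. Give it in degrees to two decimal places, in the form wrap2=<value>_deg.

open belt: β = asin((r2−r1)/C) = asin(4/21) = 10.9806°
wrap1 = π − 2β = 158.0388°
wrap2 = π + 2β = 201.9612°

wrap2=201.96_deg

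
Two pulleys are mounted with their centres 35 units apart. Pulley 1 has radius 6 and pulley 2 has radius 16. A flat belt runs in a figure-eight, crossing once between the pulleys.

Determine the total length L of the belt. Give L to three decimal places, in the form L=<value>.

crossed belt: β = asin((r1+r2)/C) = asin(22/35) = 38.9448°
wrap1 = wrap2 = π + 2β = 257.8896°
tangent length = C·cosβ = 27.2213
L = (r1+r2)·wrap + 2·C·cosβ = 22·4.5010 + 2·27.2213 = 153.4651

L=153.465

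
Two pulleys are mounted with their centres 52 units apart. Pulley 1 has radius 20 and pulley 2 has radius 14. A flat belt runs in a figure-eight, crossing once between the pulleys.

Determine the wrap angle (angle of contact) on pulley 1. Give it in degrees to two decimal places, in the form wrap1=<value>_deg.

crossed belt: β = asin((r1+r2)/C) = asin(34/52) = 40.8322°
wrap1 = wrap2 = π + 2β = 261.6644°

wrap1=261.66_deg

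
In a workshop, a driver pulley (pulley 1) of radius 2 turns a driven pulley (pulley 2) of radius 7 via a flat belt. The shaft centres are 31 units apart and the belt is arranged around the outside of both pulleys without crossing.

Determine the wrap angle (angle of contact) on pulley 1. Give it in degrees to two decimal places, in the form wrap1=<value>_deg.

open belt: β = asin((r2−r1)/C) = asin(5/31) = 9.2818°
wrap1 = π − 2β = 161.4364°
wrap2 = π + 2β = 198.5636°

wrap1=161.44_deg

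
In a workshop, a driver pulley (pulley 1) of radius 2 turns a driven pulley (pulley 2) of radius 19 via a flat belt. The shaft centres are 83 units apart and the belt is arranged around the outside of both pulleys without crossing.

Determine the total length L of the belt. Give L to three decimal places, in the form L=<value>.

open belt: β = asin((r2−r1)/C) = asin(17/83) = 11.8189°
wrap1 = π − 2β = 156.3622°
wrap2 = π + 2β = 203.6378°
tangent length = C·cosβ = 81.2404
L = r1·wrap1 + r2·wrap2 + 2·C·cosβ = 2·2.7290 + 19·3.5542 + 2·81.2404 = 235.4677

L=235.468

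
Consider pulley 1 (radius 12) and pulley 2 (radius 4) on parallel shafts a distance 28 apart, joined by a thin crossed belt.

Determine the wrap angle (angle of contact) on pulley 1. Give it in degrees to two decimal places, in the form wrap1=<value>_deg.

wrap1=249.70_deg

crossed belt: β = asin((r1+r2)/C) = asin(16/28) = 34.8499°
wrap1 = wrap2 = π + 2β = 249.6998°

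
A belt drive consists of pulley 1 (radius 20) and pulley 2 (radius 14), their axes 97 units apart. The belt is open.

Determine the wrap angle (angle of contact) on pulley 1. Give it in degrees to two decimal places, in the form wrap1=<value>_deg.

open belt: β = asin((r2−r1)/C) = asin(-6/97) = -3.5463°
wrap1 = π − 2β = 187.0927°
wrap2 = π + 2β = 172.9073°

wrap1=187.09_deg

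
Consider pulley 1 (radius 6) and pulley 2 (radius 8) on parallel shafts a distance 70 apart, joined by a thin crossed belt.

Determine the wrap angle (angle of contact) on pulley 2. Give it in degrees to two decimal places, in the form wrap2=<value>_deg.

wrap2=203.07_deg

crossed belt: β = asin((r1+r2)/C) = asin(14/70) = 11.5370°
wrap1 = wrap2 = π + 2β = 203.0739°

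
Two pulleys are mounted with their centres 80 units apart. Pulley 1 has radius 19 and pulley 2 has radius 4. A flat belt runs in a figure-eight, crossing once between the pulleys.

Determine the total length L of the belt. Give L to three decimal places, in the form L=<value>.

L=238.916

crossed belt: β = asin((r1+r2)/C) = asin(23/80) = 16.7083°
wrap1 = wrap2 = π + 2β = 213.4167°
tangent length = C·cosβ = 76.6225
L = (r1+r2)·wrap + 2·C·cosβ = 23·3.7248 + 2·76.6225 = 238.9159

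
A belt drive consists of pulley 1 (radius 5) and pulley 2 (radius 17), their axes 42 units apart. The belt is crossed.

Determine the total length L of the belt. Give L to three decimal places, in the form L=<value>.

L=164.927

crossed belt: β = asin((r1+r2)/C) = asin(22/42) = 31.5881°
wrap1 = wrap2 = π + 2β = 243.1763°
tangent length = C·cosβ = 35.7771
L = (r1+r2)·wrap + 2·C·cosβ = 22·4.2442 + 2·35.7771 = 164.9272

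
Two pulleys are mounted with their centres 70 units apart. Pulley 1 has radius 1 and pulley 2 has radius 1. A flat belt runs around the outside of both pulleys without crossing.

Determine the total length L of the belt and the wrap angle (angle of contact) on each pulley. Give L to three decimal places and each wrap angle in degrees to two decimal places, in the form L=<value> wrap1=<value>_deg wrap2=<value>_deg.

open belt: β = asin((r2−r1)/C) = asin(0/70) = 0.0000°
wrap1 = π − 2β = 180.0000°
wrap2 = π + 2β = 180.0000°
tangent length = C·cosβ = 70.0000
L = r1·wrap1 + r2·wrap2 + 2·C·cosβ = 1·3.1416 + 1·3.1416 + 2·70.0000 = 146.2832

L=146.283 wrap1=180.00_deg wrap2=180.00_deg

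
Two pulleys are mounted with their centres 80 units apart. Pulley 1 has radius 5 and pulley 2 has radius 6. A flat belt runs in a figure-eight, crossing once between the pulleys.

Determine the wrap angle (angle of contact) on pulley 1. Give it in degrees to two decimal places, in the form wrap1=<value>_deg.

crossed belt: β = asin((r1+r2)/C) = asin(11/80) = 7.9032°
wrap1 = wrap2 = π + 2β = 195.8064°

wrap1=195.81_deg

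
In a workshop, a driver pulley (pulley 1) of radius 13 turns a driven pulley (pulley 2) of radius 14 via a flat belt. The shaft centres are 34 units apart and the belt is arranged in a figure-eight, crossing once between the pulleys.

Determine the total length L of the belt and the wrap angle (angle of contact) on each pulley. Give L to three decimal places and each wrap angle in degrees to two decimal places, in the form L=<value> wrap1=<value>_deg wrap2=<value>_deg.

L=175.699 wrap1=285.14_deg wrap2=285.14_deg

crossed belt: β = asin((r1+r2)/C) = asin(27/34) = 52.5720°
wrap1 = wrap2 = π + 2β = 285.1440°
tangent length = C·cosβ = 20.6640
L = (r1+r2)·wrap + 2·C·cosβ = 27·4.9767 + 2·20.6640 = 175.6989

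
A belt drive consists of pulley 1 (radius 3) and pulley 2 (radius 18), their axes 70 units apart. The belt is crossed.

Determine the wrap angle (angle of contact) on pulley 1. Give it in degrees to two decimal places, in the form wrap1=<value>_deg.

crossed belt: β = asin((r1+r2)/C) = asin(21/70) = 17.4576°
wrap1 = wrap2 = π + 2β = 214.9152°

wrap1=214.92_deg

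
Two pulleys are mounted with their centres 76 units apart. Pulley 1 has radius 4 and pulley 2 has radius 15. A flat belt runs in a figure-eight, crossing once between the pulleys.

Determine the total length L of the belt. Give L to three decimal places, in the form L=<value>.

crossed belt: β = asin((r1+r2)/C) = asin(19/76) = 14.4775°
wrap1 = wrap2 = π + 2β = 208.9550°
tangent length = C·cosβ = 73.5867
L = (r1+r2)·wrap + 2·C·cosβ = 19·3.6470 + 2·73.5867 = 216.4655

L=216.465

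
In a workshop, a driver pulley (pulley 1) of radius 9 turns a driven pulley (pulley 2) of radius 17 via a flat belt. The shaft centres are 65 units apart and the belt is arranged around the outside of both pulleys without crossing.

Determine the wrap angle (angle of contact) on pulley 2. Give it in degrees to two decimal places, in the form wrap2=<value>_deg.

open belt: β = asin((r2−r1)/C) = asin(8/65) = 7.0697°
wrap1 = π − 2β = 165.8606°
wrap2 = π + 2β = 194.1394°

wrap2=194.14_deg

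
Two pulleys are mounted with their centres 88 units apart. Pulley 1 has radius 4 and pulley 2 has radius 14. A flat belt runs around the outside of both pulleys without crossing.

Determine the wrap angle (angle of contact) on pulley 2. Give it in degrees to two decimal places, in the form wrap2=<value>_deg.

open belt: β = asin((r2−r1)/C) = asin(10/88) = 6.5250°
wrap1 = π − 2β = 166.9500°
wrap2 = π + 2β = 193.0500°

wrap2=193.05_deg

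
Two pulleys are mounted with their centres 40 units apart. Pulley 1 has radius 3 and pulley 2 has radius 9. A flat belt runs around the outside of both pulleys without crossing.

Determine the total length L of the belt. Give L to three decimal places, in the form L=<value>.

L=118.601

open belt: β = asin((r2−r1)/C) = asin(6/40) = 8.6269°
wrap1 = π − 2β = 162.7461°
wrap2 = π + 2β = 197.2539°
tangent length = C·cosβ = 39.5474
L = r1·wrap1 + r2·wrap2 + 2·C·cosβ = 3·2.8405 + 9·3.4427 + 2·39.5474 = 118.6008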